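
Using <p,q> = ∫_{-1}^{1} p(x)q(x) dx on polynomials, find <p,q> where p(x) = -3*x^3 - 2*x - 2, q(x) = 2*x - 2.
<p,q> = 44/15

Expand the product: p(x)·q(x) = -6*x^4 + 6*x^3 - 4*x^2 + 4.
∫_{-1}^{1} of each monomial x^k gives [2/(k+1) if k even, 0 if k odd]. Integrating term-by-term (or equivalently evaluating the antiderivative F(x) = -6*x^5/5 + 3*x^4/2 - 4*x^3/3 + 4*x at the endpoints):
  F(1) − F(−1) = 89/30 − (1/30) = 44/15.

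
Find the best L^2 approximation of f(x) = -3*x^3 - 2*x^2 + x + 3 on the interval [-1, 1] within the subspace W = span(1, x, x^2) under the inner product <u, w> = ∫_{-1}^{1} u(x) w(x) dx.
g(x) = -2*x^2 - 4*x/5 + 3

The best approximation g ∈ W is the orthogonal projection of f onto W. Writing g = a_0 + a_1 x + a_2 x^2, the coefficients solve the normal equations G · a = b where
  G_{ij} = <φ_i, φ_j> and b_i = <f, φ_i>, with φ_0 = 1, φ_1 = x, φ_2 = x^2.
G =
  [2, 0, 2/3]
  [0, 2/3, 0]
  [2/3, 0, 2/5],
b = (14/3, -8/15, 6/5).
Solving gives a_0 = 3, a_1 = -4/5, a_2 = -2, so
  g(x) = -2*x^2 - 4*x/5 + 3.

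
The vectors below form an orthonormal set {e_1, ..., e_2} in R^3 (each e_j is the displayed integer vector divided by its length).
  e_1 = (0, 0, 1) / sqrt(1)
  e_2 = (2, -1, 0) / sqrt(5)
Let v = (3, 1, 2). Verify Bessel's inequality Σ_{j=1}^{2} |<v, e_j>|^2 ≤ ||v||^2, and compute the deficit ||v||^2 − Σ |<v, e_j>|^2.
Σ |<v, e_j>|^2 = 9; ||v||^2 = 14; deficit = 5

Write each e_j = u_j / sqrt(<u_j, u_j>) where u_j is the displayed integer vector. Then <v, e_j> = <v, u_j> / sqrt(<u_j, u_j>), so |<v, e_j>|^2 = <v, u_j>^2 / <u_j, u_j>.
Coefficients: <v, e_1> = 2/sqrt(1), <v, e_2> = 5/sqrt(5).
Square and sum: Σ |<v, e_j>|^2 = 9.
Compute ||v||^2 = v·v = 14.
Deficit = 14 − 9 = 5 ≥ 0, confirming Bessel's inequality. (The deficit equals ||v − Σ <v,e_j> e_j||^2, the squared distance from v to span{e_j}.)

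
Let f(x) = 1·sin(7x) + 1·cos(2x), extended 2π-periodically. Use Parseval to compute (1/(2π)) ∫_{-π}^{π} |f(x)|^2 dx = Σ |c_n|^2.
Σ |c_n|^2 = 1

Expand |f|^2 and use orthogonality of {sin(nx), cos(mx)} on [-π, π]:
  ∫_{-π}^{π} sin(nx)^2 dx = π, ∫ cos(mx)^2 dx = π, and cross terms integrate to 0.
So ∫_{-π}^{π} f(x)^2 dx = 1^2 · π + 1^2 · π = (1 + 1)π.
Divide by 2π: (1 + 1)/2 = 1.
By Parseval, this equals Σ |c_n|^2.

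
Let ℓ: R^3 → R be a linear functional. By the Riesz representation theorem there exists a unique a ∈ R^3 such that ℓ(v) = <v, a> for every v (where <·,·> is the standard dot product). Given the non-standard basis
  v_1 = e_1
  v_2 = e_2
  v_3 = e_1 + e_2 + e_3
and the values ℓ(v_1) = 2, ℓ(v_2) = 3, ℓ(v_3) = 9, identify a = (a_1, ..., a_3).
a = (2, 3, 4)

Write a = (a_1, ..., a_3) in the standard basis. For each basis vector v_i, ℓ(v_i) = <v_i, a> is a linear equation in the a_j's. Collect the n equations into a matrix system V a = ℓ, where row i of V is v_i (expressed in the standard basis). Since V is invertible (lower-triangular with 1s on the diagonal, up to permutation), solve by back-substitution:
  V =
[[1, 0, 0],
 [0, 1, 0],
 [1, 1, 1]]
  V a = (2, 3, 9)
Solving gives a = (2, 3, 4).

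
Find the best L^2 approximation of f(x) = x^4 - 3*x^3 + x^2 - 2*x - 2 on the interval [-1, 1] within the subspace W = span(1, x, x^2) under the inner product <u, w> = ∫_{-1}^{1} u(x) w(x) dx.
g(x) = 13*x^2/7 - 19*x/5 - 73/35

The best approximation g ∈ W is the orthogonal projection of f onto W. Writing g = a_0 + a_1 x + a_2 x^2, the coefficients solve the normal equations G · a = b where
  G_{ij} = <φ_i, φ_j> and b_i = <f, φ_i>, with φ_0 = 1, φ_1 = x, φ_2 = x^2.
G =
  [2, 0, 2/3]
  [0, 2/3, 0]
  [2/3, 0, 2/5],
b = (-44/15, -38/15, -68/105).
Solving gives a_0 = -73/35, a_1 = -19/5, a_2 = 13/7, so
  g(x) = 13*x^2/7 - 19*x/5 - 73/35.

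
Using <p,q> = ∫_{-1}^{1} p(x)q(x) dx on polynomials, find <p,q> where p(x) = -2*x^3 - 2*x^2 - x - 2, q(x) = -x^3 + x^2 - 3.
<p,q> = 1558/105

Expand the product: p(x)·q(x) = 2*x^6 - x^4 + 7*x^3 + 4*x^2 + 3*x + 6.
∫_{-1}^{1} of each monomial x^k gives [2/(k+1) if k even, 0 if k odd]. Integrating term-by-term (or equivalently evaluating the antiderivative F(x) = 2*x^7/7 - x^5/5 + 7*x^4/4 + 4*x^3/3 + 3*x^2/2 + 6*x at the endpoints):
  F(1) − F(−1) = 4481/420 − (-1751/420) = 1558/105.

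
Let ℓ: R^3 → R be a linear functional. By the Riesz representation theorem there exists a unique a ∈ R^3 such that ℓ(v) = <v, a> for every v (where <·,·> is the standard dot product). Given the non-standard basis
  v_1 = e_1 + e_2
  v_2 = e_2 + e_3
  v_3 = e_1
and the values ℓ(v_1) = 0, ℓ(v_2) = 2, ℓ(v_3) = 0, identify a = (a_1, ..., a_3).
a = (0, 0, 2)

Write a = (a_1, ..., a_3) in the standard basis. For each basis vector v_i, ℓ(v_i) = <v_i, a> is a linear equation in the a_j's. Collect the n equations into a matrix system V a = ℓ, where row i of V is v_i (expressed in the standard basis). Since V is invertible (lower-triangular with 1s on the diagonal, up to permutation), solve by back-substitution:
  V =
[[1, 1, 0],
 [0, 1, 1],
 [1, 0, 0]]
  V a = (0, 2, 0)
Solving gives a = (0, 0, 2).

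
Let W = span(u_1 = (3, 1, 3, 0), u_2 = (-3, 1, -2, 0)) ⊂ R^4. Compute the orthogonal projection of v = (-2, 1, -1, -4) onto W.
proj_W(v) = (-27/14, 73/70, -38/35, 0)

Set up U = [u_1 | ... | u_2] ∈ R^(4×2). The projector onto W = col(U) is P = U (U^T U)^(-1) U^T.
Compute U^T U =
  [19, -14]
  [-14, 14],
and U^T v = (-8, 9).
Solve U^T U · c = U^T v for the coefficients: c = (1/5, 59/70). The projection is proj_W(v) = U c.
Check: (v - proj_W(v)) · u_1 = 0  (should be 0).
Check: (v - proj_W(v)) · u_2 = 0  (should be 0).
Result: proj_W(v) = (-27/14, 73/70, -38/35, 0).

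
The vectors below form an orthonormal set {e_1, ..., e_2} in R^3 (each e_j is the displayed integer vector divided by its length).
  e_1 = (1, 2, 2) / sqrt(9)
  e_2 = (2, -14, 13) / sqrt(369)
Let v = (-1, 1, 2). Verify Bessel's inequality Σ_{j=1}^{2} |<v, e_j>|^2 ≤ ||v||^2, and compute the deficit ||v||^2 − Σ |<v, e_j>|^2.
Σ |<v, e_j>|^2 = 125/41; ||v||^2 = 6; deficit = 121/41

Write each e_j = u_j / sqrt(<u_j, u_j>) where u_j is the displayed integer vector. Then <v, e_j> = <v, u_j> / sqrt(<u_j, u_j>), so |<v, e_j>|^2 = <v, u_j>^2 / <u_j, u_j>.
Coefficients: <v, e_1> = 5/sqrt(9), <v, e_2> = 10/sqrt(369).
Square and sum: Σ |<v, e_j>|^2 = 125/41.
Compute ||v||^2 = v·v = 6.
Deficit = 6 − 125/41 = 121/41 ≥ 0, confirming Bessel's inequality. (The deficit equals ||v − Σ <v,e_j> e_j||^2, the squared distance from v to span{e_j}.)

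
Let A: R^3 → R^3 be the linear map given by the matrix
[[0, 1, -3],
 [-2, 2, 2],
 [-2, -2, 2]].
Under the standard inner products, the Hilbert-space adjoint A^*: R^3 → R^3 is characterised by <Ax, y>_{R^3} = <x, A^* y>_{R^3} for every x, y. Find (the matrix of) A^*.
A^* = A^T =
[[0, -2, -2],
 [1, 2, -2],
 [-3, 2, 2]]

For real matrices with standard dot products, the defining identity <Ax, y> = <x, A^* y> gives (Ax)^T y = x^T (A^*) y, i.e. x^T A^T y = x^T (A^*) y. Since this holds for all x, y, we must have A^* = A^T. Therefore
A^* =
[[0, -2, -2],
 [1, 2, -2],
 [-3, 2, 2]].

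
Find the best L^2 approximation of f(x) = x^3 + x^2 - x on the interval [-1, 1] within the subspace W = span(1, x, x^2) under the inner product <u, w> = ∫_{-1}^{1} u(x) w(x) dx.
g(x) = x^2 - 2*x/5

The best approximation g ∈ W is the orthogonal projection of f onto W. Writing g = a_0 + a_1 x + a_2 x^2, the coefficients solve the normal equations G · a = b where
  G_{ij} = <φ_i, φ_j> and b_i = <f, φ_i>, with φ_0 = 1, φ_1 = x, φ_2 = x^2.
G =
  [2, 0, 2/3]
  [0, 2/3, 0]
  [2/3, 0, 2/5],
b = (2/3, -4/15, 2/5).
Solving gives a_0 = 0, a_1 = -2/5, a_2 = 1, so
  g(x) = x^2 - 2*x/5.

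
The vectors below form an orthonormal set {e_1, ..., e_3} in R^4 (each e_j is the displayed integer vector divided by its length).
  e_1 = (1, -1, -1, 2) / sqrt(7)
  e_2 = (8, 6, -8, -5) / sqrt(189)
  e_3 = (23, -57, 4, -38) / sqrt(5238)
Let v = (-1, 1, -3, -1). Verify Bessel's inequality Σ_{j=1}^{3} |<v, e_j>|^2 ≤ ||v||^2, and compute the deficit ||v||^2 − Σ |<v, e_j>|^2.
Σ |<v, e_j>|^2 = 442/97; ||v||^2 = 12; deficit = 722/97

Write each e_j = u_j / sqrt(<u_j, u_j>) where u_j is the displayed integer vector. Then <v, e_j> = <v, u_j> / sqrt(<u_j, u_j>), so |<v, e_j>|^2 = <v, u_j>^2 / <u_j, u_j>.
Coefficients: <v, e_1> = -1/sqrt(7), <v, e_2> = 27/sqrt(189), <v, e_3> = -54/sqrt(5238).
Square and sum: Σ |<v, e_j>|^2 = 442/97.
Compute ||v||^2 = v·v = 12.
Deficit = 12 − 442/97 = 722/97 ≥ 0, confirming Bessel's inequality. (The deficit equals ||v − Σ <v,e_j> e_j||^2, the squared distance from v to span{e_j}.)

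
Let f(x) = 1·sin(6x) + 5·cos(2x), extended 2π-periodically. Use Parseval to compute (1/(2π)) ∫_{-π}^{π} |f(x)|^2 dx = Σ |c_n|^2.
Σ |c_n|^2 = 13

Expand |f|^2 and use orthogonality of {sin(nx), cos(mx)} on [-π, π]:
  ∫_{-π}^{π} sin(nx)^2 dx = π, ∫ cos(mx)^2 dx = π, and cross terms integrate to 0.
So ∫_{-π}^{π} f(x)^2 dx = 1^2 · π + 5^2 · π = (1 + 25)π.
Divide by 2π: (1 + 25)/2 = 13.
By Parseval, this equals Σ |c_n|^2.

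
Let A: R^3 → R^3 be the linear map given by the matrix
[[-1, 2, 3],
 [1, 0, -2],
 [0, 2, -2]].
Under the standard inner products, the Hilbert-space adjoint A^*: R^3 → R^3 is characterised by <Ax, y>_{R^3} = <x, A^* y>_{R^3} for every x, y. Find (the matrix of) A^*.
A^* = A^T =
[[-1, 1, 0],
 [2, 0, 2],
 [3, -2, -2]]

For real matrices with standard dot products, the defining identity <Ax, y> = <x, A^* y> gives (Ax)^T y = x^T (A^*) y, i.e. x^T A^T y = x^T (A^*) y. Since this holds for all x, y, we must have A^* = A^T. Therefore
A^* =
[[-1, 1, 0],
 [2, 0, 2],
 [3, -2, -2]].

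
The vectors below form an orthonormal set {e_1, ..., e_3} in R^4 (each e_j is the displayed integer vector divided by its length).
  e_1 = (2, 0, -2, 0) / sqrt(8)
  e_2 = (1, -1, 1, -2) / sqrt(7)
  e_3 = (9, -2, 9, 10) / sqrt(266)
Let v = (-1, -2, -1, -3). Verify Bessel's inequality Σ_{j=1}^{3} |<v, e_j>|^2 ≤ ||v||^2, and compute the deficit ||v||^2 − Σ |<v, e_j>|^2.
Σ |<v, e_j>|^2 = 236/19; ||v||^2 = 15; deficit = 49/19

Write each e_j = u_j / sqrt(<u_j, u_j>) where u_j is the displayed integer vector. Then <v, e_j> = <v, u_j> / sqrt(<u_j, u_j>), so |<v, e_j>|^2 = <v, u_j>^2 / <u_j, u_j>.
Coefficients: <v, e_1> = 0/sqrt(8), <v, e_2> = 6/sqrt(7), <v, e_3> = -44/sqrt(266).
Square and sum: Σ |<v, e_j>|^2 = 236/19.
Compute ||v||^2 = v·v = 15.
Deficit = 15 − 236/19 = 49/19 ≥ 0, confirming Bessel's inequality. (The deficit equals ||v − Σ <v,e_j> e_j||^2, the squared distance from v to span{e_j}.)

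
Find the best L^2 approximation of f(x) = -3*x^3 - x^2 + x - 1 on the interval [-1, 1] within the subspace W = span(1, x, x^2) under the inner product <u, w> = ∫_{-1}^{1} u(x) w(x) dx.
g(x) = -x^2 - 4*x/5 - 1

The best approximation g ∈ W is the orthogonal projection of f onto W. Writing g = a_0 + a_1 x + a_2 x^2, the coefficients solve the normal equations G · a = b where
  G_{ij} = <φ_i, φ_j> and b_i = <f, φ_i>, with φ_0 = 1, φ_1 = x, φ_2 = x^2.
G =
  [2, 0, 2/3]
  [0, 2/3, 0]
  [2/3, 0, 2/5],
b = (-8/3, -8/15, -16/15).
Solving gives a_0 = -1, a_1 = -4/5, a_2 = -1, so
  g(x) = -x^2 - 4*x/5 - 1.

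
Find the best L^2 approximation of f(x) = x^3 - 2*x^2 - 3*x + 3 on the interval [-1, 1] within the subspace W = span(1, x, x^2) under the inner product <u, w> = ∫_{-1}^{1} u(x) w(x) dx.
g(x) = -2*x^2 - 12*x/5 + 3

The best approximation g ∈ W is the orthogonal projection of f onto W. Writing g = a_0 + a_1 x + a_2 x^2, the coefficients solve the normal equations G · a = b where
  G_{ij} = <φ_i, φ_j> and b_i = <f, φ_i>, with φ_0 = 1, φ_1 = x, φ_2 = x^2.
G =
  [2, 0, 2/3]
  [0, 2/3, 0]
  [2/3, 0, 2/5],
b = (14/3, -8/5, 6/5).
Solving gives a_0 = 3, a_1 = -12/5, a_2 = -2, so
  g(x) = -2*x^2 - 12*x/5 + 3.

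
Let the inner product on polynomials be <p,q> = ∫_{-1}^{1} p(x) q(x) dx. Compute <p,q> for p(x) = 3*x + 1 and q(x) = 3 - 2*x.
<p,q> = 2

Expand the product: p(x)·q(x) = -6*x^2 + 7*x + 3.
∫_{-1}^{1} of each monomial x^k gives [2/(k+1) if k even, 0 if k odd]. Integrating term-by-term (or equivalently evaluating the antiderivative F(x) = -2*x^3 + 7*x^2/2 + 3*x at the endpoints):
  F(1) − F(−1) = 9/2 − (5/2) = 2.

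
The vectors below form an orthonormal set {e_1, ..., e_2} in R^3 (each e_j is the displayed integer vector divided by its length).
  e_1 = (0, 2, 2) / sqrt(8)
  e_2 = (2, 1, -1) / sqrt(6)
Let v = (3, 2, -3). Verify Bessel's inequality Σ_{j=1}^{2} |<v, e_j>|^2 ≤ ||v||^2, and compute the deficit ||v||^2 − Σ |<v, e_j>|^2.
Σ |<v, e_j>|^2 = 62/3; ||v||^2 = 22; deficit = 4/3

Write each e_j = u_j / sqrt(<u_j, u_j>) where u_j is the displayed integer vector. Then <v, e_j> = <v, u_j> / sqrt(<u_j, u_j>), so |<v, e_j>|^2 = <v, u_j>^2 / <u_j, u_j>.
Coefficients: <v, e_1> = -2/sqrt(8), <v, e_2> = 11/sqrt(6).
Square and sum: Σ |<v, e_j>|^2 = 62/3.
Compute ||v||^2 = v·v = 22.
Deficit = 22 − 62/3 = 4/3 ≥ 0, confirming Bessel's inequality. (The deficit equals ||v − Σ <v,e_j> e_j||^2, the squared distance from v to span{e_j}.)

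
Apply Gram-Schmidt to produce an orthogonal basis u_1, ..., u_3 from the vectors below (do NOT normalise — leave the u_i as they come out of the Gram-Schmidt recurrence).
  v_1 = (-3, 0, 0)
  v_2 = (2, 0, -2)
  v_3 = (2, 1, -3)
Orthogonal basis:
  u_1 = (-3, 0, 0)
  u_2 = (0, 0, -2)
  u_3 = (0, 1, 0)

Apply the Gram-Schmidt recurrence
  u_1 = v_1
  u_i = v_i − Σ_{j<i} ((v_i · u_j) / (u_j · u_j)) · u_j.

Step by step this gives:
  u_1 = (-3, 0, 0)
  u_2 = (0, 0, -2)
  u_3 = (0, 1, 0)

Orthogonality check:
  u_2 · u_1 = 0 (should be 0)
  u_3 · u_1 = 0 (should be 0)
  u_3 · u_2 = 0 (should be 0)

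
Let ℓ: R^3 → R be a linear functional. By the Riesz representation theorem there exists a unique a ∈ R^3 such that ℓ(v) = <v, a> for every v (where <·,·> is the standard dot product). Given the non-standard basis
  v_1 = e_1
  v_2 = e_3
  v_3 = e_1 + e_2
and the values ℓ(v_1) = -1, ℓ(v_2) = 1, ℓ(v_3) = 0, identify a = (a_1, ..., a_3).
a = (-1, 1, 1)

Write a = (a_1, ..., a_3) in the standard basis. For each basis vector v_i, ℓ(v_i) = <v_i, a> is a linear equation in the a_j's. Collect the n equations into a matrix system V a = ℓ, where row i of V is v_i (expressed in the standard basis). Since V is invertible (lower-triangular with 1s on the diagonal, up to permutation), solve by back-substitution:
  V =
[[1, 0, 0],
 [0, 0, 1],
 [1, 1, 0]]
  V a = (-1, 1, 0)
Solving gives a = (-1, 1, 1).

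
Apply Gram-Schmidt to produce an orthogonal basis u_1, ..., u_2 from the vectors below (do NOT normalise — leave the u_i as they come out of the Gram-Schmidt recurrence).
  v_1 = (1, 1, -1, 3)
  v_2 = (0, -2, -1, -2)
Orthogonal basis:
  u_1 = (1, 1, -1, 3)
  u_2 = (7/12, -17/12, -19/12, -1/4)

Apply the Gram-Schmidt recurrence
  u_1 = v_1
  u_i = v_i − Σ_{j<i} ((v_i · u_j) / (u_j · u_j)) · u_j.

Step by step this gives:
  u_1 = (1, 1, -1, 3)
  u_2 = (7/12, -17/12, -19/12, -1/4)

Orthogonality check:
  u_2 · u_1 = 0 (should be 0)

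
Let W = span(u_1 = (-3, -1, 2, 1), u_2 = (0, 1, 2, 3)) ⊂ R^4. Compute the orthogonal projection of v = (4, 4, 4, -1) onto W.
proj_W(v) = (90/29, 123/58, 3/29, 129/58)

Set up U = [u_1 | ... | u_2] ∈ R^(4×2). The projector onto W = col(U) is P = U (U^T U)^(-1) U^T.
Compute U^T U =
  [15, 6]
  [6, 14],
and U^T v = (-9, 9).
Solve U^T U · c = U^T v for the coefficients: c = (-30/29, 63/58). The projection is proj_W(v) = U c.
Check: (v - proj_W(v)) · u_1 = 0  (should be 0).
Check: (v - proj_W(v)) · u_2 = 0  (should be 0).
Result: proj_W(v) = (90/29, 123/58, 3/29, 129/58).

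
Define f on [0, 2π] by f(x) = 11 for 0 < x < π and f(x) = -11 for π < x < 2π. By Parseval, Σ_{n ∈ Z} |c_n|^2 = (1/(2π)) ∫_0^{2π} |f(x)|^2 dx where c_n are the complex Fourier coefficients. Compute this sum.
Σ |c_n|^2 = 121

Parseval equates the L^2 energy of f (normalised by 1/(2π)) with the ℓ^2 sum of its Fourier coefficients: (1/(2π)) ∫_0^{2π} |f|^2 = Σ |c_n|^2.
Compute the left side: (1/(2π)) [∫_0^π 11^2 dx + ∫_π^{2π} (-11)^2 dx] = (1/(2π)) · (121π + 121π) = (121 + 121)/2 = 121.
So Σ_{n ∈ Z} |c_n|^2 = 121.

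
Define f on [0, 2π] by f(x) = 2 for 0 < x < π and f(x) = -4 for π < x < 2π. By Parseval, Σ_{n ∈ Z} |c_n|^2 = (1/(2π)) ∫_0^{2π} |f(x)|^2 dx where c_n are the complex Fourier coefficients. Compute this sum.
Σ |c_n|^2 = 10

Parseval equates the L^2 energy of f (normalised by 1/(2π)) with the ℓ^2 sum of its Fourier coefficients: (1/(2π)) ∫_0^{2π} |f|^2 = Σ |c_n|^2.
Compute the left side: (1/(2π)) [∫_0^π 2^2 dx + ∫_π^{2π} (-4)^2 dx] = (1/(2π)) · (4π + 16π) = (4 + 16)/2 = 10.
So Σ_{n ∈ Z} |c_n|^2 = 10.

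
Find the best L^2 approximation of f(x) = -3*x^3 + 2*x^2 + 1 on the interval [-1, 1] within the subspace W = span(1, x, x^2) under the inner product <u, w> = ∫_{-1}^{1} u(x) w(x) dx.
g(x) = 2*x^2 - 9*x/5 + 1

The best approximation g ∈ W is the orthogonal projection of f onto W. Writing g = a_0 + a_1 x + a_2 x^2, the coefficients solve the normal equations G · a = b where
  G_{ij} = <φ_i, φ_j> and b_i = <f, φ_i>, with φ_0 = 1, φ_1 = x, φ_2 = x^2.
G =
  [2, 0, 2/3]
  [0, 2/3, 0]
  [2/3, 0, 2/5],
b = (10/3, -6/5, 22/15).
Solving gives a_0 = 1, a_1 = -9/5, a_2 = 2, so
  g(x) = 2*x^2 - 9*x/5 + 1.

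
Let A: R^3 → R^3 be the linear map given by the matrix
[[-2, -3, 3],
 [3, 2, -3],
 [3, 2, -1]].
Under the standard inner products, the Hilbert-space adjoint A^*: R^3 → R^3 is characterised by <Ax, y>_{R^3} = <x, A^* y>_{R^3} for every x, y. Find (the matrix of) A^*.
A^* = A^T =
[[-2, 3, 3],
 [-3, 2, 2],
 [3, -3, -1]]

For real matrices with standard dot products, the defining identity <Ax, y> = <x, A^* y> gives (Ax)^T y = x^T (A^*) y, i.e. x^T A^T y = x^T (A^*) y. Since this holds for all x, y, we must have A^* = A^T. Therefore
A^* =
[[-2, 3, 3],
 [-3, 2, 2],
 [3, -3, -1]].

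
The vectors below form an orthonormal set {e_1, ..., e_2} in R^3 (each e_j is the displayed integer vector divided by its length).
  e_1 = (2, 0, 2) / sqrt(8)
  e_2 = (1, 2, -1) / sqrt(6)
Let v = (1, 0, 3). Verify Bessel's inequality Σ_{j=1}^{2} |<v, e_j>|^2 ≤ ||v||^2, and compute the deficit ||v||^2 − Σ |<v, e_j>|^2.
Σ |<v, e_j>|^2 = 26/3; ||v||^2 = 10; deficit = 4/3

Write each e_j = u_j / sqrt(<u_j, u_j>) where u_j is the displayed integer vector. Then <v, e_j> = <v, u_j> / sqrt(<u_j, u_j>), so |<v, e_j>|^2 = <v, u_j>^2 / <u_j, u_j>.
Coefficients: <v, e_1> = 8/sqrt(8), <v, e_2> = -2/sqrt(6).
Square and sum: Σ |<v, e_j>|^2 = 26/3.
Compute ||v||^2 = v·v = 10.
Deficit = 10 − 26/3 = 4/3 ≥ 0, confirming Bessel's inequality. (The deficit equals ||v − Σ <v,e_j> e_j||^2, the squared distance from v to span{e_j}.)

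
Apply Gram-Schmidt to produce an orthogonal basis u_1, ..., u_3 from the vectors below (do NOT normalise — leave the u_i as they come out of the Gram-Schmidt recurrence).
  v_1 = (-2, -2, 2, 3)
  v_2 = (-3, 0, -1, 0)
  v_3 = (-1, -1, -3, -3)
Orthogonal basis:
  u_1 = (-2, -2, 2, 3)
  u_2 = (-55/21, 8/21, -29/21, -4/7)
  u_3 = (24/97, -231/97, -72/97, -90/97)

Apply the Gram-Schmidt recurrence
  u_1 = v_1
  u_i = v_i − Σ_{j<i} ((v_i · u_j) / (u_j · u_j)) · u_j.

Step by step this gives:
  u_1 = (-2, -2, 2, 3)
  u_2 = (-55/21, 8/21, -29/21, -4/7)
  u_3 = (24/97, -231/97, -72/97, -90/97)

Orthogonality check:
  u_2 · u_1 = 0 (should be 0)
  u_3 · u_1 = 0 (should be 0)
  u_3 · u_2 = 0 (should be 0)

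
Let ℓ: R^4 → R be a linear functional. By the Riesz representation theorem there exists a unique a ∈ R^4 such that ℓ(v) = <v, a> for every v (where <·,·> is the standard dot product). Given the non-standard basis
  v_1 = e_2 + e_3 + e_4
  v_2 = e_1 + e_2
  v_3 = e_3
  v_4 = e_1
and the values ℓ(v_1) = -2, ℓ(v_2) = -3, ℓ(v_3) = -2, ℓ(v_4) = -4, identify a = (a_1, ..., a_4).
a = (-4, 1, -2, -1)

Write a = (a_1, ..., a_4) in the standard basis. For each basis vector v_i, ℓ(v_i) = <v_i, a> is a linear equation in the a_j's. Collect the n equations into a matrix system V a = ℓ, where row i of V is v_i (expressed in the standard basis). Since V is invertible (lower-triangular with 1s on the diagonal, up to permutation), solve by back-substitution:
  V =
[[0, 1, 1, 1],
 [1, 1, 0, 0],
 [0, 0, 1, 0],
 [1, 0, 0, 0]]
  V a = (-2, -3, -2, -4)
Solving gives a = (-4, 1, -2, -1).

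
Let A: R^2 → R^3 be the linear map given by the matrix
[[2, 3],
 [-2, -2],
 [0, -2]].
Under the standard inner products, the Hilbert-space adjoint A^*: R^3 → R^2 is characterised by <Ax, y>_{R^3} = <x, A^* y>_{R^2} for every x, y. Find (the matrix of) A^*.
A^* = A^T =
[[2, -2, 0],
 [3, -2, -2]]

For real matrices with standard dot products, the defining identity <Ax, y> = <x, A^* y> gives (Ax)^T y = x^T (A^*) y, i.e. x^T A^T y = x^T (A^*) y. Since this holds for all x, y, we must have A^* = A^T. Therefore
A^* =
[[2, -2, 0],
 [3, -2, -2]].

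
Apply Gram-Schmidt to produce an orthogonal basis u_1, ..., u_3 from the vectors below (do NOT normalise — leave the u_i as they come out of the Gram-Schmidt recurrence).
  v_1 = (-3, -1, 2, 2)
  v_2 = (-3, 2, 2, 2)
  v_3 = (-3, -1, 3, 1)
Orthogonal basis:
  u_1 = (-3, -1, 2, 2)
  u_2 = (-1/2, 17/6, 1/3, 1/3)
  u_3 = (0, 0, 1, -1)

Apply the Gram-Schmidt recurrence
  u_1 = v_1
  u_i = v_i − Σ_{j<i} ((v_i · u_j) / (u_j · u_j)) · u_j.

Step by step this gives:
  u_1 = (-3, -1, 2, 2)
  u_2 = (-1/2, 17/6, 1/3, 1/3)
  u_3 = (0, 0, 1, -1)

Orthogonality check:
  u_2 · u_1 = 0 (should be 0)
  u_3 · u_1 = 0 (should be 0)
  u_3 · u_2 = 0 (should be 0)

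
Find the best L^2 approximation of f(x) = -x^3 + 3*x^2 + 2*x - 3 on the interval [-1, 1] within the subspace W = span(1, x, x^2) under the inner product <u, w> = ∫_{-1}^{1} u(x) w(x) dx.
g(x) = 3*x^2 + 7*x/5 - 3

The best approximation g ∈ W is the orthogonal projection of f onto W. Writing g = a_0 + a_1 x + a_2 x^2, the coefficients solve the normal equations G · a = b where
  G_{ij} = <φ_i, φ_j> and b_i = <f, φ_i>, with φ_0 = 1, φ_1 = x, φ_2 = x^2.
G =
  [2, 0, 2/3]
  [0, 2/3, 0]
  [2/3, 0, 2/5],
b = (-4, 14/15, -4/5).
Solving gives a_0 = -3, a_1 = 7/5, a_2 = 3, so
  g(x) = 3*x^2 + 7*x/5 - 3.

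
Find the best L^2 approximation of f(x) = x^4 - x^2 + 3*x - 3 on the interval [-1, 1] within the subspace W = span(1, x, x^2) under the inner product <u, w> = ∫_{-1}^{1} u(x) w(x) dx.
g(x) = -x^2/7 + 3*x - 108/35

The best approximation g ∈ W is the orthogonal projection of f onto W. Writing g = a_0 + a_1 x + a_2 x^2, the coefficients solve the normal equations G · a = b where
  G_{ij} = <φ_i, φ_j> and b_i = <f, φ_i>, with φ_0 = 1, φ_1 = x, φ_2 = x^2.
G =
  [2, 0, 2/3]
  [0, 2/3, 0]
  [2/3, 0, 2/5],
b = (-94/15, 2, -74/35).
Solving gives a_0 = -108/35, a_1 = 3, a_2 = -1/7, so
  g(x) = -x^2/7 + 3*x - 108/35.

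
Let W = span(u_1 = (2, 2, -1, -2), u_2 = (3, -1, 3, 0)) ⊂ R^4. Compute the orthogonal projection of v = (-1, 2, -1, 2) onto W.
proj_W(v) = (-331/246, 27/82, -149/123, 11/123)

Set up U = [u_1 | ... | u_2] ∈ R^(4×2). The projector onto W = col(U) is P = U (U^T U)^(-1) U^T.
Compute U^T U =
  [13, 1]
  [1, 19],
and U^T v = (-1, -8).
Solve U^T U · c = U^T v for the coefficients: c = (-11/246, -103/246). The projection is proj_W(v) = U c.
Check: (v - proj_W(v)) · u_1 = 0  (should be 0).
Check: (v - proj_W(v)) · u_2 = 0  (should be 0).
Result: proj_W(v) = (-331/246, 27/82, -149/123, 11/123).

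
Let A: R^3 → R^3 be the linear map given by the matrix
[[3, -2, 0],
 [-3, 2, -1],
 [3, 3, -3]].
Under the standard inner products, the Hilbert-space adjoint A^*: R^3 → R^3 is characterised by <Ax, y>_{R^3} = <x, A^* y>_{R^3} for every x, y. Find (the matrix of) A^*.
A^* = A^T =
[[3, -3, 3],
 [-2, 2, 3],
 [0, -1, -3]]

For real matrices with standard dot products, the defining identity <Ax, y> = <x, A^* y> gives (Ax)^T y = x^T (A^*) y, i.e. x^T A^T y = x^T (A^*) y. Since this holds for all x, y, we must have A^* = A^T. Therefore
A^* =
[[3, -3, 3],
 [-2, 2, 3],
 [0, -1, -3]].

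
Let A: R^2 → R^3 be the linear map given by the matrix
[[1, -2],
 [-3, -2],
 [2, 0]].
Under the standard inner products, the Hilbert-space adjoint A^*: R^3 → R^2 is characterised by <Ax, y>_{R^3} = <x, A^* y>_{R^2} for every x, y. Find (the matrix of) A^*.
A^* = A^T =
[[1, -3, 2],
 [-2, -2, 0]]

For real matrices with standard dot products, the defining identity <Ax, y> = <x, A^* y> gives (Ax)^T y = x^T (A^*) y, i.e. x^T A^T y = x^T (A^*) y. Since this holds for all x, y, we must have A^* = A^T. Therefore
A^* =
[[1, -3, 2],
 [-2, -2, 0]].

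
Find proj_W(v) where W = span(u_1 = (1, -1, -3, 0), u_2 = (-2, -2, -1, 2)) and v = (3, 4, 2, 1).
proj_W(v) = (217/134, 315/134, 140/67, -133/67)

Set up U = [u_1 | ... | u_2] ∈ R^(4×2). The projector onto W = col(U) is P = U (U^T U)^(-1) U^T.
Compute U^T U =
  [11, 3]
  [3, 13],
and U^T v = (-7, -14).
Solve U^T U · c = U^T v for the coefficients: c = (-49/134, -133/134). The projection is proj_W(v) = U c.
Check: (v - proj_W(v)) · u_1 = 0  (should be 0).
Check: (v - proj_W(v)) · u_2 = 0  (should be 0).
Result: proj_W(v) = (217/134, 315/134, 140/67, -133/67).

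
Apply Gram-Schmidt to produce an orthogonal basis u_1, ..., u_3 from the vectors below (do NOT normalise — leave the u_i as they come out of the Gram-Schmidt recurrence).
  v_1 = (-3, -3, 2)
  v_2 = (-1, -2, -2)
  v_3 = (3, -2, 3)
Orthogonal basis:
  u_1 = (-3, -3, 2)
  u_2 = (-7/22, -29/22, -27/11)
  u_3 = (550/173, -440/173, 165/173)

Apply the Gram-Schmidt recurrence
  u_1 = v_1
  u_i = v_i − Σ_{j<i} ((v_i · u_j) / (u_j · u_j)) · u_j.

Step by step this gives:
  u_1 = (-3, -3, 2)
  u_2 = (-7/22, -29/22, -27/11)
  u_3 = (550/173, -440/173, 165/173)

Orthogonality check:
  u_2 · u_1 = 0 (should be 0)
  u_3 · u_1 = 0 (should be 0)
  u_3 · u_2 = 0 (should be 0)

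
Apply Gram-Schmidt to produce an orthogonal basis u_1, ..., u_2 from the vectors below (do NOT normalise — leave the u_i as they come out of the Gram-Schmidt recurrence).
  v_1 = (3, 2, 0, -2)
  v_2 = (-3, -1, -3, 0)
Orthogonal basis:
  u_1 = (3, 2, 0, -2)
  u_2 = (-18/17, 5/17, -3, -22/17)

Apply the Gram-Schmidt recurrence
  u_1 = v_1
  u_i = v_i − Σ_{j<i} ((v_i · u_j) / (u_j · u_j)) · u_j.

Step by step this gives:
  u_1 = (3, 2, 0, -2)
  u_2 = (-18/17, 5/17, -3, -22/17)

Orthogonality check:
  u_2 · u_1 = 0 (should be 0)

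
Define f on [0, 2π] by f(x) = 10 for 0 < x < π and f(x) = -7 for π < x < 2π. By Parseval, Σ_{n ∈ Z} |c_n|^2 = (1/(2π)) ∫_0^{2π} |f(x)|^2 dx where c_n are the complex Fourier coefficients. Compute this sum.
Σ |c_n|^2 = 149/2

Parseval equates the L^2 energy of f (normalised by 1/(2π)) with the ℓ^2 sum of its Fourier coefficients: (1/(2π)) ∫_0^{2π} |f|^2 = Σ |c_n|^2.
Compute the left side: (1/(2π)) [∫_0^π 10^2 dx + ∫_π^{2π} (-7)^2 dx] = (1/(2π)) · (100π + 49π) = (100 + 49)/2 = 149/2.
So Σ_{n ∈ Z} |c_n|^2 = 149/2.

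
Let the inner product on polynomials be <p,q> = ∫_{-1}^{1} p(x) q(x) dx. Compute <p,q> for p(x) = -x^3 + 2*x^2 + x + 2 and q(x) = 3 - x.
<p,q> = 236/15

Expand the product: p(x)·q(x) = x^4 - 5*x^3 + 5*x^2 + x + 6.
∫_{-1}^{1} of each monomial x^k gives [2/(k+1) if k even, 0 if k odd]. Integrating term-by-term (or equivalently evaluating the antiderivative F(x) = x^5/5 - 5*x^4/4 + 5*x^3/3 + x^2/2 + 6*x at the endpoints):
  F(1) − F(−1) = 427/60 − (-517/60) = 236/15.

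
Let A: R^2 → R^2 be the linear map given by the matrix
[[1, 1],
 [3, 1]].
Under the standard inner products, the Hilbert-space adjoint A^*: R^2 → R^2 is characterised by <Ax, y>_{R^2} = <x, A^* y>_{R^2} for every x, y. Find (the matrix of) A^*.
A^* = A^T =
[[1, 3],
 [1, 1]]

For real matrices with standard dot products, the defining identity <Ax, y> = <x, A^* y> gives (Ax)^T y = x^T (A^*) y, i.e. x^T A^T y = x^T (A^*) y. Since this holds for all x, y, we must have A^* = A^T. Therefore
A^* =
[[1, 3],
 [1, 1]].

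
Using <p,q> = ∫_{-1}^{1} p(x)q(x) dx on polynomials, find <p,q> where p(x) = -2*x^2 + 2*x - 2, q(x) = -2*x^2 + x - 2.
<p,q> = 244/15

Expand the product: p(x)·q(x) = 4*x^4 - 6*x^3 + 10*x^2 - 6*x + 4.
∫_{-1}^{1} of each monomial x^k gives [2/(k+1) if k even, 0 if k odd]. Integrating term-by-term (or equivalently evaluating the antiderivative F(x) = 4*x^5/5 - 3*x^4/2 + 10*x^3/3 - 3*x^2 + 4*x at the endpoints):
  F(1) − F(−1) = 109/30 − (-379/30) = 244/15.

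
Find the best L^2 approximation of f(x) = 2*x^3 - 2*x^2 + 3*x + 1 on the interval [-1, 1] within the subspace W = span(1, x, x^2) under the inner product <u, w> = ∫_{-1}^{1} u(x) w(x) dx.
g(x) = -2*x^2 + 21*x/5 + 1

The best approximation g ∈ W is the orthogonal projection of f onto W. Writing g = a_0 + a_1 x + a_2 x^2, the coefficients solve the normal equations G · a = b where
  G_{ij} = <φ_i, φ_j> and b_i = <f, φ_i>, with φ_0 = 1, φ_1 = x, φ_2 = x^2.
G =
  [2, 0, 2/3]
  [0, 2/3, 0]
  [2/3, 0, 2/5],
b = (2/3, 14/5, -2/15).
Solving gives a_0 = 1, a_1 = 21/5, a_2 = -2, so
  g(x) = -2*x^2 + 21*x/5 + 1.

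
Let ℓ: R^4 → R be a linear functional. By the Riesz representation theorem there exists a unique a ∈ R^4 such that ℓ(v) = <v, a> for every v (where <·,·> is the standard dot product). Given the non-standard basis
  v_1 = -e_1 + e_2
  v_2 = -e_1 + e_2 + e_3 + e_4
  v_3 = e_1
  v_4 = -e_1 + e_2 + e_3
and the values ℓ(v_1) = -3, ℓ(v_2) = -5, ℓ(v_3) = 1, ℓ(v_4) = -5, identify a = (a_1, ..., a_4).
a = (1, -2, -2, 0)

Write a = (a_1, ..., a_4) in the standard basis. For each basis vector v_i, ℓ(v_i) = <v_i, a> is a linear equation in the a_j's. Collect the n equations into a matrix system V a = ℓ, where row i of V is v_i (expressed in the standard basis). Since V is invertible (lower-triangular with 1s on the diagonal, up to permutation), solve by back-substitution:
  V =
[[-1, 1, 0, 0],
 [-1, 1, 1, 1],
 [1, 0, 0, 0],
 [-1, 1, 1, 0]]
  V a = (-3, -5, 1, -5)
Solving gives a = (1, -2, -2, 0).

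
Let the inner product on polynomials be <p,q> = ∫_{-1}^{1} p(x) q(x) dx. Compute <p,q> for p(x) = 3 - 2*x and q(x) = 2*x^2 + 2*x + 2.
<p,q> = 40/3

Expand the product: p(x)·q(x) = -4*x^3 + 2*x^2 + 2*x + 6.
∫_{-1}^{1} of each monomial x^k gives [2/(k+1) if k even, 0 if k odd]. Integrating term-by-term (or equivalently evaluating the antiderivative F(x) = -x^4 + 2*x^3/3 + x^2 + 6*x at the endpoints):
  F(1) − F(−1) = 20/3 − (-20/3) = 40/3.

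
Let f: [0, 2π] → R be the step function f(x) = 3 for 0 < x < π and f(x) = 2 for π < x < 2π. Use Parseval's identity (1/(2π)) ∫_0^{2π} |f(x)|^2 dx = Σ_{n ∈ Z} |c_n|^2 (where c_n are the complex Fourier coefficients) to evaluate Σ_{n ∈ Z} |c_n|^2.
Σ |c_n|^2 = 13/2

Parseval equates the L^2 energy of f (normalised by 1/(2π)) with the ℓ^2 sum of its Fourier coefficients: (1/(2π)) ∫_0^{2π} |f|^2 = Σ |c_n|^2.
Compute the left side: (1/(2π)) [∫_0^π 3^2 dx + ∫_π^{2π} 2^2 dx] = (1/(2π)) · (9π + 4π) = (9 + 4)/2 = 13/2.
So Σ_{n ∈ Z} |c_n|^2 = 13/2.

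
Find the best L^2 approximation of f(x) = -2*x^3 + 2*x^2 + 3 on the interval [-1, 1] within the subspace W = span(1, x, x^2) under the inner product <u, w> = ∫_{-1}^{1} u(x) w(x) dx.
g(x) = 2*x^2 - 6*x/5 + 3

The best approximation g ∈ W is the orthogonal projection of f onto W. Writing g = a_0 + a_1 x + a_2 x^2, the coefficients solve the normal equations G · a = b where
  G_{ij} = <φ_i, φ_j> and b_i = <f, φ_i>, with φ_0 = 1, φ_1 = x, φ_2 = x^2.
G =
  [2, 0, 2/3]
  [0, 2/3, 0]
  [2/3, 0, 2/5],
b = (22/3, -4/5, 14/5).
Solving gives a_0 = 3, a_1 = -6/5, a_2 = 2, so
  g(x) = 2*x^2 - 6*x/5 + 3.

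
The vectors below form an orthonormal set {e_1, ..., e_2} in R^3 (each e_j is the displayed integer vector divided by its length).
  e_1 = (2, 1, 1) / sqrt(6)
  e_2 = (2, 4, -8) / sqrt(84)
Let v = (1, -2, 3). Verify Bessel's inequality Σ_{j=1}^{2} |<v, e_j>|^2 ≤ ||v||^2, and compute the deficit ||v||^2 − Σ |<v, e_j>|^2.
Σ |<v, e_j>|^2 = 171/14; ||v||^2 = 14; deficit = 25/14

Write each e_j = u_j / sqrt(<u_j, u_j>) where u_j is the displayed integer vector. Then <v, e_j> = <v, u_j> / sqrt(<u_j, u_j>), so |<v, e_j>|^2 = <v, u_j>^2 / <u_j, u_j>.
Coefficients: <v, e_1> = 3/sqrt(6), <v, e_2> = -30/sqrt(84).
Square and sum: Σ |<v, e_j>|^2 = 171/14.
Compute ||v||^2 = v·v = 14.
Deficit = 14 − 171/14 = 25/14 ≥ 0, confirming Bessel's inequality. (The deficit equals ||v − Σ <v,e_j> e_j||^2, the squared distance from v to span{e_j}.)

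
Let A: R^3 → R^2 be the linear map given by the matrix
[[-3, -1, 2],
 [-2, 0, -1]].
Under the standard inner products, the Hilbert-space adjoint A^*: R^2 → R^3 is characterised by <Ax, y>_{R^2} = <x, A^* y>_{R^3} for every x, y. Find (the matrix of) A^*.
A^* = A^T =
[[-3, -2],
 [-1, 0],
 [2, -1]]

For real matrices with standard dot products, the defining identity <Ax, y> = <x, A^* y> gives (Ax)^T y = x^T (A^*) y, i.e. x^T A^T y = x^T (A^*) y. Since this holds for all x, y, we must have A^* = A^T. Therefore
A^* =
[[-3, -2],
 [-1, 0],
 [2, -1]].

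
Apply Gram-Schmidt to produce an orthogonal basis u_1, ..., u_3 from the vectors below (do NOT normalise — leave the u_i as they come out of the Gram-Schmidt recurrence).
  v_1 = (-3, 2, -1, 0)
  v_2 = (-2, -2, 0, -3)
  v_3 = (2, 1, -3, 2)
Orthogonal basis:
  u_1 = (-3, 2, -1, 0)
  u_2 = (-11/7, -16/7, 1/7, -3)
  u_3 = (157/234, -56/117, -695/234, -5/39)

Apply the Gram-Schmidt recurrence
  u_1 = v_1
  u_i = v_i − Σ_{j<i} ((v_i · u_j) / (u_j · u_j)) · u_j.

Step by step this gives:
  u_1 = (-3, 2, -1, 0)
  u_2 = (-11/7, -16/7, 1/7, -3)
  u_3 = (157/234, -56/117, -695/234, -5/39)

Orthogonality check:
  u_2 · u_1 = 0 (should be 0)
  u_3 · u_1 = 0 (should be 0)
  u_3 · u_2 = 0 (should be 0)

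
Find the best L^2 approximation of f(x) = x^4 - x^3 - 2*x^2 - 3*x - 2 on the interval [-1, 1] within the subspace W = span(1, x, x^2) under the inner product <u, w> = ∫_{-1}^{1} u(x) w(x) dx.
g(x) = -8*x^2/7 - 18*x/5 - 73/35

The best approximation g ∈ W is the orthogonal projection of f onto W. Writing g = a_0 + a_1 x + a_2 x^2, the coefficients solve the normal equations G · a = b where
  G_{ij} = <φ_i, φ_j> and b_i = <f, φ_i>, with φ_0 = 1, φ_1 = x, φ_2 = x^2.
G =
  [2, 0, 2/3]
  [0, 2/3, 0]
  [2/3, 0, 2/5],
b = (-74/15, -12/5, -194/105).
Solving gives a_0 = -73/35, a_1 = -18/5, a_2 = -8/7, so
  g(x) = -8*x^2/7 - 18*x/5 - 73/35.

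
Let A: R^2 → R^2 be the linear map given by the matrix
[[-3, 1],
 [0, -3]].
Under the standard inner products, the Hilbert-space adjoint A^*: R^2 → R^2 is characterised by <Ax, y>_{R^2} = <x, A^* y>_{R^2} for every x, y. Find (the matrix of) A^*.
A^* = A^T =
[[-3, 0],
 [1, -3]]

For real matrices with standard dot products, the defining identity <Ax, y> = <x, A^* y> gives (Ax)^T y = x^T (A^*) y, i.e. x^T A^T y = x^T (A^*) y. Since this holds for all x, y, we must have A^* = A^T. Therefore
A^* =
[[-3, 0],
 [1, -3]].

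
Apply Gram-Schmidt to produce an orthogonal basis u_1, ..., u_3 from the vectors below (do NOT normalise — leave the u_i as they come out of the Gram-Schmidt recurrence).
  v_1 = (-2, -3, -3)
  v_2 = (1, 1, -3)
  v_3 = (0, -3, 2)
Orthogonal basis:
  u_1 = (-2, -3, -3)
  u_2 = (15/11, 17/11, -27/11)
  u_3 = (174/113, -261/226, 29/226)

Apply the Gram-Schmidt recurrence
  u_1 = v_1
  u_i = v_i − Σ_{j<i} ((v_i · u_j) / (u_j · u_j)) · u_j.

Step by step this gives:
  u_1 = (-2, -3, -3)
  u_2 = (15/11, 17/11, -27/11)
  u_3 = (174/113, -261/226, 29/226)

Orthogonality check:
  u_2 · u_1 = 0 (should be 0)
  u_3 · u_1 = 0 (should be 0)
  u_3 · u_2 = 0 (should be 0)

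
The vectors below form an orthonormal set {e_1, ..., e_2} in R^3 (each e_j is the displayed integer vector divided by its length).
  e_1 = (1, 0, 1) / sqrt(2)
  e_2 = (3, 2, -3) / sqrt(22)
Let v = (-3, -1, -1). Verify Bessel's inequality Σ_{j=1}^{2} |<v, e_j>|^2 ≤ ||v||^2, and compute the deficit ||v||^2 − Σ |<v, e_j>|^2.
Σ |<v, e_j>|^2 = 120/11; ||v||^2 = 11; deficit = 1/11

Write each e_j = u_j / sqrt(<u_j, u_j>) where u_j is the displayed integer vector. Then <v, e_j> = <v, u_j> / sqrt(<u_j, u_j>), so |<v, e_j>|^2 = <v, u_j>^2 / <u_j, u_j>.
Coefficients: <v, e_1> = -4/sqrt(2), <v, e_2> = -8/sqrt(22).
Square and sum: Σ |<v, e_j>|^2 = 120/11.
Compute ||v||^2 = v·v = 11.
Deficit = 11 − 120/11 = 1/11 ≥ 0, confirming Bessel's inequality. (The deficit equals ||v − Σ <v,e_j> e_j||^2, the squared distance from v to span{e_j}.)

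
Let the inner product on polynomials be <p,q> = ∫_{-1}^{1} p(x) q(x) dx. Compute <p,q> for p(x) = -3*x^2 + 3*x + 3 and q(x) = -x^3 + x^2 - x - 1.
<p,q> = -32/5

Expand the product: p(x)·q(x) = 3*x^5 - 6*x^4 + 3*x^3 + 3*x^2 - 6*x - 3.
∫_{-1}^{1} of each monomial x^k gives [2/(k+1) if k even, 0 if k odd]. Integrating term-by-term (or equivalently evaluating the antiderivative F(x) = x^6/2 - 6*x^5/5 + 3*x^4/4 + x^3 - 3*x^2 - 3*x at the endpoints):
  F(1) − F(−1) = -99/20 − (29/20) = -32/5.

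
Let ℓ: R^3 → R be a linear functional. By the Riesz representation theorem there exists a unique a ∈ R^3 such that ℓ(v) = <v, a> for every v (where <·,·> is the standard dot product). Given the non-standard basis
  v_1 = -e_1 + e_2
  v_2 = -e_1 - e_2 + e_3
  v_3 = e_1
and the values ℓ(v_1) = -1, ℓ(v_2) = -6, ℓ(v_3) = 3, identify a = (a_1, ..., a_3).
a = (3, 2, -1)

Write a = (a_1, ..., a_3) in the standard basis. For each basis vector v_i, ℓ(v_i) = <v_i, a> is a linear equation in the a_j's. Collect the n equations into a matrix system V a = ℓ, where row i of V is v_i (expressed in the standard basis). Since V is invertible (lower-triangular with 1s on the diagonal, up to permutation), solve by back-substitution:
  V =
[[-1, 1, 0],
 [-1, -1, 1],
 [1, 0, 0]]
  V a = (-1, -6, 3)
Solving gives a = (3, 2, -1).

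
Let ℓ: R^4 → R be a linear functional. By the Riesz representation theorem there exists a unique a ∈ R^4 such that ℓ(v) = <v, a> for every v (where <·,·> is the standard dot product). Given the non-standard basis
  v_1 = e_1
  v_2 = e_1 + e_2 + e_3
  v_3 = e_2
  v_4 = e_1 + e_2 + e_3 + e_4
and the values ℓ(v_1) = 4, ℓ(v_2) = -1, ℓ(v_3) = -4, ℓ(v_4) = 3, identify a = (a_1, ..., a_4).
a = (4, -4, -1, 4)

Write a = (a_1, ..., a_4) in the standard basis. For each basis vector v_i, ℓ(v_i) = <v_i, a> is a linear equation in the a_j's. Collect the n equations into a matrix system V a = ℓ, where row i of V is v_i (expressed in the standard basis). Since V is invertible (lower-triangular with 1s on the diagonal, up to permutation), solve by back-substitution:
  V =
[[1, 0, 0, 0],
 [1, 1, 1, 0],
 [0, 1, 0, 0],
 [1, 1, 1, 1]]
  V a = (4, -1, -4, 3)
Solving gives a = (4, -4, -1, 4).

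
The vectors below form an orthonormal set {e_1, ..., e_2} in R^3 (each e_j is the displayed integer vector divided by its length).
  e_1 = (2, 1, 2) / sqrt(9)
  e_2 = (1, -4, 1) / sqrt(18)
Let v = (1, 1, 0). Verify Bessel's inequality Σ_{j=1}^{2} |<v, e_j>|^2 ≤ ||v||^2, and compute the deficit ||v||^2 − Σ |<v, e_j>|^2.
Σ |<v, e_j>|^2 = 3/2; ||v||^2 = 2; deficit = 1/2

Write each e_j = u_j / sqrt(<u_j, u_j>) where u_j is the displayed integer vector. Then <v, e_j> = <v, u_j> / sqrt(<u_j, u_j>), so |<v, e_j>|^2 = <v, u_j>^2 / <u_j, u_j>.
Coefficients: <v, e_1> = 3/sqrt(9), <v, e_2> = -3/sqrt(18).
Square and sum: Σ |<v, e_j>|^2 = 3/2.
Compute ||v||^2 = v·v = 2.
Deficit = 2 − 3/2 = 1/2 ≥ 0, confirming Bessel's inequality. (The deficit equals ||v − Σ <v,e_j> e_j||^2, the squared distance from v to span{e_j}.)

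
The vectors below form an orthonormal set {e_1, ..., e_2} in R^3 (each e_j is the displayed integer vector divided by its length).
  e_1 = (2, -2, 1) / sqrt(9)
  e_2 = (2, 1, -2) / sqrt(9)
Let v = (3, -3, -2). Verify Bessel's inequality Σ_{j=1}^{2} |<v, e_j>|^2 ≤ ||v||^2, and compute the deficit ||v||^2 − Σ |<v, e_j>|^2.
Σ |<v, e_j>|^2 = 149/9; ||v||^2 = 22; deficit = 49/9

Write each e_j = u_j / sqrt(<u_j, u_j>) where u_j is the displayed integer vector. Then <v, e_j> = <v, u_j> / sqrt(<u_j, u_j>), so |<v, e_j>|^2 = <v, u_j>^2 / <u_j, u_j>.
Coefficients: <v, e_1> = 10/sqrt(9), <v, e_2> = 7/sqrt(9).
Square and sum: Σ |<v, e_j>|^2 = 149/9.
Compute ||v||^2 = v·v = 22.
Deficit = 22 − 149/9 = 49/9 ≥ 0, confirming Bessel's inequality. (The deficit equals ||v − Σ <v,e_j> e_j||^2, the squared distance from v to span{e_j}.)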